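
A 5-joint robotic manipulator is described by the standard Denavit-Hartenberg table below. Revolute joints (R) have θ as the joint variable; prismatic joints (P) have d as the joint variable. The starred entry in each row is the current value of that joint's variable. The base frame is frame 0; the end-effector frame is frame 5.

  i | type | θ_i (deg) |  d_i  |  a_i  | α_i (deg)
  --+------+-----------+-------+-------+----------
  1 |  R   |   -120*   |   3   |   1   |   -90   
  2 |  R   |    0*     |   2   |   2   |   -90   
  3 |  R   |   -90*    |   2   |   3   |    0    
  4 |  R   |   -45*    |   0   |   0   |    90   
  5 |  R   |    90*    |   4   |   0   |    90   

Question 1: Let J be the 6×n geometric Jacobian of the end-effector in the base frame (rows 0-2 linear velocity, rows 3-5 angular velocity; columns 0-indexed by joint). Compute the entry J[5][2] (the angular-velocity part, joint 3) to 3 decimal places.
-1.000

axis z_2 = (0.0000,-0.0000,-1.0000); lever o_n−o_2 = (1.5628,2.3637,-2.0000)
cross product → J_v[:, 2] = (2.3637,-1.5628,0.0000)
J_ω[:, 2] = z_2
entry J[5][2] = -1.0000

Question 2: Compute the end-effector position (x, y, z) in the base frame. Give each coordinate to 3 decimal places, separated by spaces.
1.795 -1.234 1.000

after link 1: o_1 = (-0.5000, -0.8660, 3.0000)
after link 2: o_2 = (0.2321, -3.5981, 3.0000)
after link 3: o_3 = (2.8301, -5.0981, 1.0000)
after link 4: o_4 = (2.8301, -5.0981, 1.0000)
after link 5: o_5 = (1.7949, -1.2344, 1.0000)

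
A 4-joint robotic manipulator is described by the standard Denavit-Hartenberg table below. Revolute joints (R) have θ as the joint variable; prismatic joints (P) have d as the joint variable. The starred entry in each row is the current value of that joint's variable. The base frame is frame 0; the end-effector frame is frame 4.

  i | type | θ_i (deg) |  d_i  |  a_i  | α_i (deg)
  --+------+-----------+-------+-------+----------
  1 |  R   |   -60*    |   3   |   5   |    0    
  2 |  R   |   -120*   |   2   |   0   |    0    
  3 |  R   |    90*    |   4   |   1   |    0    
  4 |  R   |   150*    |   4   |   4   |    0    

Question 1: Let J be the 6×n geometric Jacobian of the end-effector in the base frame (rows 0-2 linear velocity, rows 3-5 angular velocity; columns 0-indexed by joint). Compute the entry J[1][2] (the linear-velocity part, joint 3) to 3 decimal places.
2.000

axis z_2 = (0.0000,0.0000,1.0000); lever o_n−o_2 = (2.0000,2.4641,8.0000)
cross product → J_v[:, 2] = (-2.4641,2.0000,0.0000)
J_ω[:, 2] = z_2
entry J[1][2] = 2.0000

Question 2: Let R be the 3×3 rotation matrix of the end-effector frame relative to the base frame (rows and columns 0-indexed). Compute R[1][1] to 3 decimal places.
0.500

End-effector y-axis (col 1 of R) = (-0.8660,0.5000,0.0000)
R[1][1] = 0.5000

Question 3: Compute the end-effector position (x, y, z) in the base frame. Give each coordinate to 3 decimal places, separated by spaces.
4.500 -1.866 13.000

after link 1: o_1 = (2.5000, -4.3301, 3.0000)
after link 2: o_2 = (2.5000, -4.3301, 5.0000)
after link 3: o_3 = (2.5000, -5.3301, 9.0000)
after link 4: o_4 = (4.5000, -1.8660, 13.0000)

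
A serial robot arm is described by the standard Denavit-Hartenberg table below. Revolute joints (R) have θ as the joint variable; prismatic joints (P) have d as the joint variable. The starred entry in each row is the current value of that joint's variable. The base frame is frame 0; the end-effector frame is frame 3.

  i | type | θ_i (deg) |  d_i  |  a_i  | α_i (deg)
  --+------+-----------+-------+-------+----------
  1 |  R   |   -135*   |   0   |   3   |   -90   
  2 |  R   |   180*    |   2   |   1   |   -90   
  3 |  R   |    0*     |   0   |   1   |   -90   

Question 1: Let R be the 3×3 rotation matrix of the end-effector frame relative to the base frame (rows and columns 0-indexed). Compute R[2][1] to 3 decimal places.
End-effector y-axis (col 1 of R) = (-0.0000,-0.0000,-1.0000)
R[2][1] = -1.0000

-1.000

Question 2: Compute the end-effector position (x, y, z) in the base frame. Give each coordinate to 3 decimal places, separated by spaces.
after link 1: o_1 = (-2.1213, -2.1213, 0.0000)
after link 2: o_2 = (0.0000, -2.8284, 0.0000)
after link 3: o_3 = (0.7071, -2.1213, -0.0000)

0.707 -2.121 -0.000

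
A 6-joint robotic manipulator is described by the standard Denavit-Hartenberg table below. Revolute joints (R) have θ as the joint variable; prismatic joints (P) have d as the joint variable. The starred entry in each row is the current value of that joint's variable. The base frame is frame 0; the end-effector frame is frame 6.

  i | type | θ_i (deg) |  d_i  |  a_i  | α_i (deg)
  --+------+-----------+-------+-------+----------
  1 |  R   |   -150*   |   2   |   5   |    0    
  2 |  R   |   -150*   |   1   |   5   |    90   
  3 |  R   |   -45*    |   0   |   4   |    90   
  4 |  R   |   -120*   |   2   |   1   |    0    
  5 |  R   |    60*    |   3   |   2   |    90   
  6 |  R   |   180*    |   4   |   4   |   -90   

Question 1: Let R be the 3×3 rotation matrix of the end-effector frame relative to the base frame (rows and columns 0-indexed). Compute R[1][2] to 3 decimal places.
0.612

End-effector z-axis (col 2 of R) = (0.3536,0.6124,0.7071)
R[1][2] = 0.6124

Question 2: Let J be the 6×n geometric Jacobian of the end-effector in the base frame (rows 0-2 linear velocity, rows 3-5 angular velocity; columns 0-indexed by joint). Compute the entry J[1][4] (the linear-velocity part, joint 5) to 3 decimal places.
axis z_4 = (-0.3536,-0.6124,-0.7071); lever o_n−o_4 = (-2.8710,-4.4368,1.0353)
cross product → J_v[:, 4] = (-3.7713,2.3961,-0.1895)
J_ω[:, 4] = z_4
entry J[1][4] = 2.3961

2.396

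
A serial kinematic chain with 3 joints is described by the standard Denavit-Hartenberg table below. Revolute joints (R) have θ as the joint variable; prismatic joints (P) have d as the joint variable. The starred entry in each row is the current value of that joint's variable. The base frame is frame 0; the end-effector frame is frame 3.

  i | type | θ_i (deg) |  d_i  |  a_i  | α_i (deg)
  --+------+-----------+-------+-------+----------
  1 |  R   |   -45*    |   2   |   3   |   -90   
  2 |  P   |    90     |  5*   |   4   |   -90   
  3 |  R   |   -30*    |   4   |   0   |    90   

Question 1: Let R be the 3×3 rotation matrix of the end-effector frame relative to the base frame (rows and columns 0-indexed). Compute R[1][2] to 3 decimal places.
0.612

End-effector z-axis (col 2 of R) = (0.6124,0.6124,0.5000)
R[1][2] = 0.6124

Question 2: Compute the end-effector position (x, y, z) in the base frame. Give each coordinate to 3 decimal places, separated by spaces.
after link 1: o_1 = (2.1213, -2.1213, 2.0000)
after link 2: o_2 = (5.6569, 1.4142, -2.0000)
after link 3: o_3 = (2.8284, 4.2426, -2.0000)

2.828 4.243 -2.000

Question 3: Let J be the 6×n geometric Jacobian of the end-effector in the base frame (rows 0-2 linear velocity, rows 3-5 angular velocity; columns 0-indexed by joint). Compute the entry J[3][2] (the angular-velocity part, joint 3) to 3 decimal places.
-0.707

axis z_2 = (-0.7071,0.7071,-0.0000); lever o_n−o_2 = (-2.8284,2.8284,-0.0000)
cross product → J_v[:, 2] = (0.0000,0.0000,-0.0000)
J_ω[:, 2] = z_2
entry J[3][2] = -0.7071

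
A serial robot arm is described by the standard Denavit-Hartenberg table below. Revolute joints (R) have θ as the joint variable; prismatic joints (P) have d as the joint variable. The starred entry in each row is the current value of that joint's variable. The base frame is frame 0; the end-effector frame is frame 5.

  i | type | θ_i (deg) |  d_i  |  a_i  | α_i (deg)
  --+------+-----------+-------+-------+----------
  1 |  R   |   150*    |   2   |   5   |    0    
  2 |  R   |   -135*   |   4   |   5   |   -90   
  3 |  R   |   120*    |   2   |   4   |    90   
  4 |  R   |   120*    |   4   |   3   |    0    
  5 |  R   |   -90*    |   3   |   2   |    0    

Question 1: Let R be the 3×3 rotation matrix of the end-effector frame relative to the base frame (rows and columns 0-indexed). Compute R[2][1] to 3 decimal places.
0.433

End-effector y-axis (col 1 of R) = (0.0173,0.9012,0.4330)
R[2][1] = 0.4330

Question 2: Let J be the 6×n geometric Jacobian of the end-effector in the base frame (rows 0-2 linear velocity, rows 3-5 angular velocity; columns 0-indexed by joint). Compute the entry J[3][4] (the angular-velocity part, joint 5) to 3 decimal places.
0.837

axis z_4 = (0.8365,0.2241,-0.5000); lever o_n−o_4 = (1.4142,1.4142,-3.0000)
cross product → J_v[:, 4] = (0.0347,1.8024,0.8660)
J_ω[:, 4] = z_4
entry J[3][4] = 0.8365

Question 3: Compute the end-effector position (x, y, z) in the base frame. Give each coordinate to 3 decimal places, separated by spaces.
2.862 10.223 -1.165

after link 1: o_1 = (-4.3301, 2.5000, 2.0000)
after link 2: o_2 = (0.4995, 3.7941, 6.0000)
after link 3: o_3 = (-1.9500, 5.2083, 2.5359)
after link 4: o_4 = (1.4481, 8.8085, 1.8349)
after link 5: o_5 = (2.8623, 10.2228, -1.1651)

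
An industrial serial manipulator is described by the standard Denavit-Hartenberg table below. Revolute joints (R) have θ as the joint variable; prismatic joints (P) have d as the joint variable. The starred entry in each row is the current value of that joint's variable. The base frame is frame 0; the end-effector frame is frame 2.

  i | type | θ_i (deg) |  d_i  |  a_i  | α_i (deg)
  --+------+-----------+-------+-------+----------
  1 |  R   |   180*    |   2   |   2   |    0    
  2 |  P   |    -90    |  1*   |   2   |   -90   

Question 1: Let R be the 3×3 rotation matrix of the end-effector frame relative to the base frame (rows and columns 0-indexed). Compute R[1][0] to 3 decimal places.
End-effector x-axis (col 0 of R) = (0.0000,1.0000,0.0000)
R[1][0] = 1.0000

1.000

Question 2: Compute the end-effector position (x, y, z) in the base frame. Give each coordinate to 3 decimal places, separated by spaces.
after link 1: o_1 = (-2.0000, 0.0000, 2.0000)
after link 2: o_2 = (-2.0000, 2.0000, 3.0000)

-2.000 2.000 3.000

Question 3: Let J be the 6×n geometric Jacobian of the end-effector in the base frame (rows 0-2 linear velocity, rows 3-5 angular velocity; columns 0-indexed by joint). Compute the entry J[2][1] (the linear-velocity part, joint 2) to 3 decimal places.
1.000

prismatic axis z_1 = (0.0000,0.0000,1.0000)
J_v[:, 1] = z_1; J_ω[:, 1] = (0,0,0)
entry J[2][1] = 1.0000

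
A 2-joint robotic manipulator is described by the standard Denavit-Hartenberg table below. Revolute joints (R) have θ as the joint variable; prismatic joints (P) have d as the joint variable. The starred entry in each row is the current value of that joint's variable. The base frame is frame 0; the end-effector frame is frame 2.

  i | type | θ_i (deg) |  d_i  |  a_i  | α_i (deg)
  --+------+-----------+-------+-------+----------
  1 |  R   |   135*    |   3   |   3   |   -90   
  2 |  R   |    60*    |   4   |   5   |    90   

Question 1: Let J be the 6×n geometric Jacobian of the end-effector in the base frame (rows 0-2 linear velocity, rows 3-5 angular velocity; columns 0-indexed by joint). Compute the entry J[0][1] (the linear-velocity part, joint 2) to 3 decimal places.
3.062

axis z_1 = (-0.7071,-0.7071,0.0000); lever o_n−o_1 = (-4.5962,-1.0607,-4.3301)
cross product → J_v[:, 1] = (3.0619,-3.0619,-2.5000)
J_ω[:, 1] = z_1
entry J[0][1] = 3.0619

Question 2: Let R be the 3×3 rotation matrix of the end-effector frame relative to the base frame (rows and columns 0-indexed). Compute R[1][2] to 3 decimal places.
End-effector z-axis (col 2 of R) = (-0.6124,0.6124,0.5000)
R[1][2] = 0.6124

0.612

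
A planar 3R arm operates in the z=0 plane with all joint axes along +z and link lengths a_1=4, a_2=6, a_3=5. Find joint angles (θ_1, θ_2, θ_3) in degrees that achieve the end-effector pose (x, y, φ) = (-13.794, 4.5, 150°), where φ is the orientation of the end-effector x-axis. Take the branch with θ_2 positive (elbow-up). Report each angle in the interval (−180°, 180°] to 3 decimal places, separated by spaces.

149.993 30.010 -30.004

wrist centre = target − a_3·(cos φ, sin φ) = (-9.4639, 2.0000)
cos θ_2 = (93.5649−4²−6²)/(2·4·6) = 0.8659; θ_2 = 30.0103° (elbow-up)
β = atan2(2.0000,-9.4639) = 168.0673°; ψ = atan2(3.0009,9.1956) = 18.0738°
θ_1 = β − ψ = 149.9935°
θ_3 = φ − θ_1 − θ_2 = -30.0038° (wrapped to (-180°,180°])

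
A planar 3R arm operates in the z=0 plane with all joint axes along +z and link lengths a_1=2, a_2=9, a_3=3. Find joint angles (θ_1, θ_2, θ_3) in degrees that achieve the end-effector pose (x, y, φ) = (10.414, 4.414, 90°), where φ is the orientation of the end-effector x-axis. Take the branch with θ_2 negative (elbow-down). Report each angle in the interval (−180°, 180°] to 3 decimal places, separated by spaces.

wrist centre = target − a_3·(cos φ, sin φ) = (10.4140, 1.4140)
cos θ_2 = (110.4508−2²−9²)/(2·2·9) = 0.7070; θ_2 = -45.0114° (elbow-down)
β = atan2(1.4140,10.4140) = 7.7323°; ψ = atan2(-6.3652,8.3627) = -37.2764°
θ_1 = β − ψ = 45.0087°
θ_3 = φ − θ_1 − θ_2 = 90.0027° (wrapped to (-180°,180°])

45.009 -45.011 90.003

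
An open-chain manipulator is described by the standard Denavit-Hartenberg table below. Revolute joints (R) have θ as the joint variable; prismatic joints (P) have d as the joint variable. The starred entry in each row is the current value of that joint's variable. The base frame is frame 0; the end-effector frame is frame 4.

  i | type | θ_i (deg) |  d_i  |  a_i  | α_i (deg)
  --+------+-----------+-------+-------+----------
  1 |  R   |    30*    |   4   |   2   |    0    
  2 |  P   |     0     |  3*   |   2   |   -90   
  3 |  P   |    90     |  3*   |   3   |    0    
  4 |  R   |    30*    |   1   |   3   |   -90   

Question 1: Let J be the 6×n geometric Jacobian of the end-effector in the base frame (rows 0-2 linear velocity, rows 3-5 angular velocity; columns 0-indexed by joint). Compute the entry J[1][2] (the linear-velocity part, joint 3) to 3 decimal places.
0.866

prismatic axis z_2 = (-0.5000,0.8660,0.0000)
J_v[:, 2] = z_2; J_ω[:, 2] = (0,0,0)
entry J[1][2] = 0.8660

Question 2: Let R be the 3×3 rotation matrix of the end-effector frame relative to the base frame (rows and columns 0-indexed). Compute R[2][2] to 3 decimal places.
0.500

End-effector z-axis (col 2 of R) = (-0.7500,-0.4330,0.5000)
R[2][2] = 0.5000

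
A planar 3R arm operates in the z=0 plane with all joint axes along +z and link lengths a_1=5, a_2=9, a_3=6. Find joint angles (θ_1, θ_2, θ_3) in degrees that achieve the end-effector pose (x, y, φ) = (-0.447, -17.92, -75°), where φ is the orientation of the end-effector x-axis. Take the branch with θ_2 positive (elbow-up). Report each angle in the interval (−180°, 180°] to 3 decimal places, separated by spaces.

-138.733 59.999 3.734

wrist centre = target − a_3·(cos φ, sin φ) = (-1.9999, -12.1244)
cos θ_2 = (151.0018−5²−9²)/(2·5·9) = 0.5000; θ_2 = 59.9987° (elbow-up)
β = atan2(-12.1244,-1.9999) = -99.3665°; ψ = atan2(7.7941,9.5002) = 39.3661°
θ_1 = β − ψ = -138.7326°
θ_3 = φ − θ_1 − θ_2 = 3.7340° (wrapped to (-180°,180°])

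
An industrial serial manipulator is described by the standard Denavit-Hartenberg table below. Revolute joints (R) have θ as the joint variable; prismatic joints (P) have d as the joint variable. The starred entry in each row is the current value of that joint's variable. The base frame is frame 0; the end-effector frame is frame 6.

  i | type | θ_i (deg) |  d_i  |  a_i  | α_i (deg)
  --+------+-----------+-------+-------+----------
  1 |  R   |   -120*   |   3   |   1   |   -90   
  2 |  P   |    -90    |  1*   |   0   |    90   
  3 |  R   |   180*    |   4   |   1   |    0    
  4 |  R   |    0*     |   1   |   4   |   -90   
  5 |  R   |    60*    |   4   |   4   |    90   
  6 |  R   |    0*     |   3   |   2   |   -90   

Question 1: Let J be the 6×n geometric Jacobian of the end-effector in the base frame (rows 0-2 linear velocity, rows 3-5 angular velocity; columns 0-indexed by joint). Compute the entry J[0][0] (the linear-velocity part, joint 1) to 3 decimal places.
-1.763

axis z_0 = ẑ; lever o_n−o_0 = (-2.4462,1.7631,-7.5981)
cross product → J_v[:, 0] = (-1.7631,-2.4462,0.0000)
J_ω[:, 0] = z_0
entry J[0][0] = -1.7631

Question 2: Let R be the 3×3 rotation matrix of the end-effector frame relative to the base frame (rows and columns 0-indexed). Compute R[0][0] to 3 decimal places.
End-effector x-axis (col 0 of R) = (-0.4330,-0.7500,-0.5000)
R[0][0] = -0.4330

-0.433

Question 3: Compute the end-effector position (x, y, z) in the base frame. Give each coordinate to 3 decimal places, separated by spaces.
after link 1: o_1 = (-0.5000, -0.8660, 3.0000)
after link 2: o_2 = (0.3660, -1.3660, 3.0000)
after link 3: o_3 = (2.3660, 2.0981, 2.0000)
after link 4: o_4 = (2.8660, 2.9641, -2.0000)
after link 5: o_5 = (-2.3301, 1.9641, -4.0000)
after link 6: o_6 = (-2.4462, 1.7631, -7.5981)

-2.446 1.763 -7.598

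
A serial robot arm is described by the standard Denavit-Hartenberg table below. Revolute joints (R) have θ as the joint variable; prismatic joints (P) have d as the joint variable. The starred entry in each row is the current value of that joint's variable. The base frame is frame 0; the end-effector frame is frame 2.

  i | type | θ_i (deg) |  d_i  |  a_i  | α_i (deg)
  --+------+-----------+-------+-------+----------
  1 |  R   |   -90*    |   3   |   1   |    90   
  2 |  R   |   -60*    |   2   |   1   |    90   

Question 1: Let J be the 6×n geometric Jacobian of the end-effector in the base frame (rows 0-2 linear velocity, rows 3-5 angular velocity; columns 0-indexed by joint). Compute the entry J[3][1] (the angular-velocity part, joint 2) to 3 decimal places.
axis z_1 = (-1.0000,-0.0000,0.0000); lever o_n−o_1 = (-2.0000,-0.5000,-0.8660)
cross product → J_v[:, 1] = (0.0000,-0.8660,0.5000)
J_ω[:, 1] = z_1
entry J[3][1] = -1.0000

-1.000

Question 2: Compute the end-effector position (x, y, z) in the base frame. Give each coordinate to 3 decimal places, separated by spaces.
after link 1: o_1 = (0.0000, -1.0000, 3.0000)
after link 2: o_2 = (-2.0000, -1.5000, 2.1340)

-2.000 -1.500 2.134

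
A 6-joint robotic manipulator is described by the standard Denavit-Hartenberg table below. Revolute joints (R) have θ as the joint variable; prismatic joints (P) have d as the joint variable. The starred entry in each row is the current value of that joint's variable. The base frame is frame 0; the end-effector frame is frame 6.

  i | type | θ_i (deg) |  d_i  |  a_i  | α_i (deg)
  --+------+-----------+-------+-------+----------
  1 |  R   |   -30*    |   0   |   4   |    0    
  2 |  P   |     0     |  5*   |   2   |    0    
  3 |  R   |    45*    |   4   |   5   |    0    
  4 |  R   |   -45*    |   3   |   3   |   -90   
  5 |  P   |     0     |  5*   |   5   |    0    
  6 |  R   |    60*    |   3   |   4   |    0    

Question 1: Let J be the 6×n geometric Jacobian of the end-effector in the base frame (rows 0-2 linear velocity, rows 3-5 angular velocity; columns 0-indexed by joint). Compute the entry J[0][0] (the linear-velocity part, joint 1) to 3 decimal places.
axis z_0 = ẑ; lever o_n−o_0 = (22.6860,0.2223,8.5359)
cross product → J_v[:, 0] = (-0.2223,22.6860,0.0000)
J_ω[:, 0] = z_0
entry J[0][0] = -0.2223

-0.222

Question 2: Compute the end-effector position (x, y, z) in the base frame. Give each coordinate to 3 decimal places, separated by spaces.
after link 1: o_1 = (3.4641, -2.0000, 0.0000)
after link 2: o_2 = (5.1962, -3.0000, 5.0000)
after link 3: o_3 = (10.0258, -1.7059, 9.0000)
after link 4: o_4 = (12.6239, -3.2059, 12.0000)
after link 5: o_5 = (19.4540, -1.3758, 12.0000)
after link 6: o_6 = (22.6860, 0.2223, 8.5359)

22.686 0.222 8.536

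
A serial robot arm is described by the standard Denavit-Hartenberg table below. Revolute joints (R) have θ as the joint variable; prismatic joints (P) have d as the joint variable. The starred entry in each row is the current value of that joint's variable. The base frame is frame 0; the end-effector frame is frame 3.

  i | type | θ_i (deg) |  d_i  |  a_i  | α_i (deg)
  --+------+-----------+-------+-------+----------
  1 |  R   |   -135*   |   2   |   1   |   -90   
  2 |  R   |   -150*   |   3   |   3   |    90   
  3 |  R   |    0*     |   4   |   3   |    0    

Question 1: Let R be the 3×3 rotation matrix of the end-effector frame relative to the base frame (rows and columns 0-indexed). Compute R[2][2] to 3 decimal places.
-0.866

End-effector z-axis (col 2 of R) = (0.3536,0.3536,-0.8660)
R[2][2] = -0.8660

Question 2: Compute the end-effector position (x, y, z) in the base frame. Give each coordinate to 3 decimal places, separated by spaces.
6.503 2.260 1.536

after link 1: o_1 = (-0.7071, -0.7071, 2.0000)
after link 2: o_2 = (3.2513, -0.9913, 3.5000)
after link 3: o_3 = (6.5027, 2.2600, 1.5359)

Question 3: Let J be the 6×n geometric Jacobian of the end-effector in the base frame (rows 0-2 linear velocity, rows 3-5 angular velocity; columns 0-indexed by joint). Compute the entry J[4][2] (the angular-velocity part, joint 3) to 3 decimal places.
0.354

axis z_2 = (0.3536,0.3536,-0.8660); lever o_n−o_2 = (3.2513,3.2513,-1.9641)
cross product → J_v[:, 2] = (2.1213,-2.1213,0.0000)
J_ω[:, 2] = z_2
entry J[4][2] = 0.3536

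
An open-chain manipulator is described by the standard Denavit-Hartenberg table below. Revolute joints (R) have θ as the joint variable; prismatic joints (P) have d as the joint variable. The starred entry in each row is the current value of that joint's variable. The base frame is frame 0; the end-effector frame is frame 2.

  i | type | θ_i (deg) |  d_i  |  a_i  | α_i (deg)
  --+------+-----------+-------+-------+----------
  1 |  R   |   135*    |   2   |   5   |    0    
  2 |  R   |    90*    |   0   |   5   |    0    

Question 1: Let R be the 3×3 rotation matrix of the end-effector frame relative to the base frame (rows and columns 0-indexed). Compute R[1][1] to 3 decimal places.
-0.707

End-effector y-axis (col 1 of R) = (0.7071,-0.7071,0.0000)
R[1][1] = -0.7071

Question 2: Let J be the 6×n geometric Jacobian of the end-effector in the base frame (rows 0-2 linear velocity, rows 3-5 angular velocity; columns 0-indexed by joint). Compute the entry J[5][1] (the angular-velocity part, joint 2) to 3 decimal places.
axis z_1 = (0.0000,0.0000,1.0000); lever o_n−o_1 = (-3.5355,-3.5355,0.0000)
cross product → J_v[:, 1] = (3.5355,-3.5355,0.0000)
J_ω[:, 1] = z_1
entry J[5][1] = 1.0000

1.000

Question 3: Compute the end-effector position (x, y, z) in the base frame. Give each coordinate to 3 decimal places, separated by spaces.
after link 1: o_1 = (-3.5355, 3.5355, 2.0000)
after link 2: o_2 = (-7.0711, 0.0000, 2.0000)

-7.071 0.000 2.000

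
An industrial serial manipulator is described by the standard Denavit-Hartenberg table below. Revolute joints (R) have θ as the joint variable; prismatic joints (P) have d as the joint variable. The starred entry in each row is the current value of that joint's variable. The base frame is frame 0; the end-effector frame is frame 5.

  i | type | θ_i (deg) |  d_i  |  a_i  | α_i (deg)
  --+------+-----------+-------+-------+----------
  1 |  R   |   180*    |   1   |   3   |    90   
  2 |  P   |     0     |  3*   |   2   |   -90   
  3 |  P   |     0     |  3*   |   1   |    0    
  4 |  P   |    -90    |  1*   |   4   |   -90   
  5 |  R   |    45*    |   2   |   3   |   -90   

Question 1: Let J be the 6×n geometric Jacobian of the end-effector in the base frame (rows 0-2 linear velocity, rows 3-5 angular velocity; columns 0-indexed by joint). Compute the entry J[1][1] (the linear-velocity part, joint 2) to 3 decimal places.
prismatic axis z_1 = (0.0000,1.0000,0.0000)
J_v[:, 1] = z_1; J_ω[:, 1] = (0,0,0)
entry J[1][1] = 1.0000

1.000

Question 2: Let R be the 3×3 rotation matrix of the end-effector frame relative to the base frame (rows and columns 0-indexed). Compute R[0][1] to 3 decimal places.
End-effector y-axis (col 1 of R) = (1.0000,-0.0000,-0.0000)
R[0][1] = 1.0000

1.000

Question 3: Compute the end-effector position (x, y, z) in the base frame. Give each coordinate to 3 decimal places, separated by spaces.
after link 1: o_1 = (-3.0000, 0.0000, 1.0000)
after link 2: o_2 = (-5.0000, 3.0000, 1.0000)
after link 3: o_3 = (-6.0000, 3.0000, 4.0000)
after link 4: o_4 = (-6.0000, 7.0000, 5.0000)
after link 5: o_5 = (-8.0000, 9.1213, 2.8787)

-8.000 9.121 2.879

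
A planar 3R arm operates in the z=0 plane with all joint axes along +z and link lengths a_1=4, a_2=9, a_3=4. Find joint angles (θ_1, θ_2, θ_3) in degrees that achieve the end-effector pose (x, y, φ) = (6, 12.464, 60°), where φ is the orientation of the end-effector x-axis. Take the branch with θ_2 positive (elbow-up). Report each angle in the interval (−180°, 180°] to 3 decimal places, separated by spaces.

wrist centre = target − a_3·(cos φ, sin φ) = (4.0000, 8.9999)
cos θ_2 = (96.9982−4²−9²)/(2·4·9) = -0.0000; θ_2 = 90.0015° (elbow-up)
β = atan2(8.9999,4.0000) = 66.0373°; ψ = atan2(9.0000,3.9998) = 66.0387°
θ_1 = β − ψ = -0.0015°
θ_3 = φ − θ_1 − θ_2 = -30.0000° (wrapped to (-180°,180°])

-0.001 90.001 -30.000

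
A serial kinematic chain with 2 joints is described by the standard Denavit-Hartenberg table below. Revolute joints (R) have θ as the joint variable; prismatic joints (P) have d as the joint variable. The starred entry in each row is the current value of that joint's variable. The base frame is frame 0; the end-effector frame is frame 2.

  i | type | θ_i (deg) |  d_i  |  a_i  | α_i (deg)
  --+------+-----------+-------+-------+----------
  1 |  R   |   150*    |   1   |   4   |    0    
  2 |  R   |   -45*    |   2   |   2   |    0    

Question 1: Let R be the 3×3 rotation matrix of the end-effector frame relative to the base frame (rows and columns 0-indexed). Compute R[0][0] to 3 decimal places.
End-effector x-axis (col 0 of R) = (-0.2588,0.9659,0.0000)
R[0][0] = -0.2588

-0.259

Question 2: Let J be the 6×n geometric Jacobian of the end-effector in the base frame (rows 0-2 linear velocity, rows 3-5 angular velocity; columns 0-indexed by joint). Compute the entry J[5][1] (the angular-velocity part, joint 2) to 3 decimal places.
axis z_1 = (0.0000,0.0000,1.0000); lever o_n−o_1 = (-0.5176,1.9319,2.0000)
cross product → J_v[:, 1] = (-1.9319,-0.5176,0.0000)
J_ω[:, 1] = z_1
entry J[5][1] = 1.0000

1.000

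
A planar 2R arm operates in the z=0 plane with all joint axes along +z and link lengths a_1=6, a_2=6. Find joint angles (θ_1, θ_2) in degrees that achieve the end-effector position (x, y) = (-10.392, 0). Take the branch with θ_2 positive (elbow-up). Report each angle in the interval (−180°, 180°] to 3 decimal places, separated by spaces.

149.997 60.006

cos θ_2 = (107.9937−6²−6²)/(2·6·6) = 0.4999; θ_2 = 60.0058° (elbow-up)
β = atan2(0.0000,-10.3920) = 180.0000°; ψ = atan2(5.1965,8.9995) = 30.0029°
θ_1 = β − ψ = 149.9971°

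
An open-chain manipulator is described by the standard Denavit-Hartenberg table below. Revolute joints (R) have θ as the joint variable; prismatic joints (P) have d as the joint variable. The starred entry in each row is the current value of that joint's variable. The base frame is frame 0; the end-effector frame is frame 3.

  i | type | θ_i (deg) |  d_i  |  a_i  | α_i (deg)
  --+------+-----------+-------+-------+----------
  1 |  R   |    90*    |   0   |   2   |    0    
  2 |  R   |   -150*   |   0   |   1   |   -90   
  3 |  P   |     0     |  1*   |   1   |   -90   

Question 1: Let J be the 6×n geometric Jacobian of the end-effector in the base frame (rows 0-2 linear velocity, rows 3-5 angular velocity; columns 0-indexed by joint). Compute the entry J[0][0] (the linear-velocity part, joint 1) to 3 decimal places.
axis z_0 = ẑ; lever o_n−o_0 = (1.8660,0.7679,0.0000)
cross product → J_v[:, 0] = (-0.7679,1.8660,0.0000)
J_ω[:, 0] = z_0
entry J[0][0] = -0.7679

-0.768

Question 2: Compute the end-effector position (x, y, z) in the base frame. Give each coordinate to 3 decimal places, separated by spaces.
1.866 0.768 0.000

after link 1: o_1 = (0.0000, 2.0000, 0.0000)
after link 2: o_2 = (0.5000, 1.1340, 0.0000)
after link 3: o_3 = (1.8660, 0.7679, 0.0000)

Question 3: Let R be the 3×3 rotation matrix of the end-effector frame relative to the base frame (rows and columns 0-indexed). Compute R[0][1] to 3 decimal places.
End-effector y-axis (col 1 of R) = (-0.8660,-0.5000,-0.0000)
R[0][1] = -0.8660

-0.866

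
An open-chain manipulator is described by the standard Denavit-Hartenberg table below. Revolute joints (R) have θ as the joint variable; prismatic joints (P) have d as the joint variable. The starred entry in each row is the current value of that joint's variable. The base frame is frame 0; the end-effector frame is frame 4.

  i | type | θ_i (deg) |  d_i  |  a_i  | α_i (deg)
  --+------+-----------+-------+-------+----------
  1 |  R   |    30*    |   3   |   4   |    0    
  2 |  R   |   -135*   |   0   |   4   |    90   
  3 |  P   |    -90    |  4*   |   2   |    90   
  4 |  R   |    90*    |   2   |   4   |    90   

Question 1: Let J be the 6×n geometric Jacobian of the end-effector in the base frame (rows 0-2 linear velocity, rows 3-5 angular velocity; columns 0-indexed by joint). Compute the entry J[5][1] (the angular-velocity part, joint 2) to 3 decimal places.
axis z_1 = (0.0000,0.0000,1.0000); lever o_n−o_1 = (-8.2450,0.1387,-2.0000)
cross product → J_v[:, 1] = (-0.1387,-8.2450,0.0000)
J_ω[:, 1] = z_1
entry J[5][1] = 1.0000

1.000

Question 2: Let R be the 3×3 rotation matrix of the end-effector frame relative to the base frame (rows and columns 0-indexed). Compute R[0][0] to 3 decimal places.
-0.966

End-effector x-axis (col 0 of R) = (-0.9659,0.2588,0.0000)
R[0][0] = -0.9659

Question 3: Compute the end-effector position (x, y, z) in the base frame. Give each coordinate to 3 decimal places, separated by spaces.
-4.781 2.139 1.000

after link 1: o_1 = (3.4641, 2.0000, 3.0000)
after link 2: o_2 = (2.4288, -1.8637, 3.0000)
after link 3: o_3 = (-1.4349, -0.8284, 1.0000)
after link 4: o_4 = (-4.7809, 2.1387, 1.0000)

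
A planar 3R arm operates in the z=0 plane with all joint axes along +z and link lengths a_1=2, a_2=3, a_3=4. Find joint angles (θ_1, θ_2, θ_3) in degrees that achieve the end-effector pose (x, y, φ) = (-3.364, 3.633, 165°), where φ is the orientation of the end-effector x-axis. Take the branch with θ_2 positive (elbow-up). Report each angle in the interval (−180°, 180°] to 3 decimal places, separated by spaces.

wrist centre = target − a_3·(cos φ, sin φ) = (0.4997, 2.5977)
cos θ_2 = (6.9979−2²−3²)/(2·2·3) = -0.5002; θ_2 = 120.0117° (elbow-up)
β = atan2(2.5977,0.4997) = 79.1115°; ψ = atan2(2.5978,0.4995) = 79.1167°
θ_1 = β − ψ = -0.0052°
θ_3 = φ − θ_1 − θ_2 = 44.9935° (wrapped to (-180°,180°])

-0.005 120.012 44.993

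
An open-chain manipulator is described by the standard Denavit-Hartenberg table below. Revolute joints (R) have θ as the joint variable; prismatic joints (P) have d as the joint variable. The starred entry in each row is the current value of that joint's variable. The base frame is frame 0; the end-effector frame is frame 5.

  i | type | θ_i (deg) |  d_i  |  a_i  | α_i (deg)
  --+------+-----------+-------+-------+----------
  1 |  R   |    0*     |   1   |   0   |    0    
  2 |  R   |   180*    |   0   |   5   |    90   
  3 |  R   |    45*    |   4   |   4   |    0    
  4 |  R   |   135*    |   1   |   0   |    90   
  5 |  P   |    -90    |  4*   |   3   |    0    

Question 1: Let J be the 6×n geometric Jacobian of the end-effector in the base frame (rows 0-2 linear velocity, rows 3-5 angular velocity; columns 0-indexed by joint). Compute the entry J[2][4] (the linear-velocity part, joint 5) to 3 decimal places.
prismatic axis z_4 = (-0.0000,0.0000,1.0000)
J_v[:, 4] = z_4; J_ω[:, 4] = (0,0,0)
entry J[2][4] = 1.0000

1.000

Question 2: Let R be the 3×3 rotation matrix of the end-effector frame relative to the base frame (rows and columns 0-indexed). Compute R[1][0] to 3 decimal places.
End-effector x-axis (col 0 of R) = (-0.0000,-1.0000,0.0000)
R[1][0] = -1.0000

-1.000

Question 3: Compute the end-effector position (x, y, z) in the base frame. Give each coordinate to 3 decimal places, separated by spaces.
after link 1: o_1 = (0.0000, 0.0000, 1.0000)
after link 2: o_2 = (-5.0000, 0.0000, 1.0000)
after link 3: o_3 = (-7.8284, 4.0000, 3.8284)
after link 4: o_4 = (-7.8284, 5.0000, 3.8284)
after link 5: o_5 = (-7.8284, 2.0000, 7.8284)

-7.828 2.000 7.828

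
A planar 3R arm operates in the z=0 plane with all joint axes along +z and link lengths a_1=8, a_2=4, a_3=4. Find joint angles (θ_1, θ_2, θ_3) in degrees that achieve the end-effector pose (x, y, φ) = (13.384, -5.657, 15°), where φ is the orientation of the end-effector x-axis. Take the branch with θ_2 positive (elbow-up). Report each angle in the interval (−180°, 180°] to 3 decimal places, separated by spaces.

-45.003 30.005 29.998

wrist centre = target − a_3·(cos φ, sin φ) = (9.5203, -6.6923)
cos θ_2 = (135.4226−8²−4²)/(2·8·4) = 0.8660; θ_2 = 30.0054° (elbow-up)
β = atan2(-6.6923,9.5203) = -35.1052°; ψ = atan2(2.0003,11.4639) = 9.8978°
θ_1 = β − ψ = -45.0031°
θ_3 = φ − θ_1 − θ_2 = 29.9977° (wrapped to (-180°,180°])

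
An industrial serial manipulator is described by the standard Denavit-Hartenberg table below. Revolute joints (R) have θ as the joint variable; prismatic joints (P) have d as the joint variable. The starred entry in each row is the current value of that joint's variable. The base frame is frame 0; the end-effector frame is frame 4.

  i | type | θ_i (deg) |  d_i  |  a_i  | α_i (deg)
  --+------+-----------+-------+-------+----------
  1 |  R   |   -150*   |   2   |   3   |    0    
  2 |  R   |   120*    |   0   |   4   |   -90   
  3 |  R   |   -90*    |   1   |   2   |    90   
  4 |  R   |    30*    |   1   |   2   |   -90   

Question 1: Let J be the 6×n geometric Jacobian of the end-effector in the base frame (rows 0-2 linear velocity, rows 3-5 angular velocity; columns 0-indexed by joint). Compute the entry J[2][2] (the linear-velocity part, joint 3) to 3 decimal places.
1.000

axis z_2 = (0.5000,0.8660,0.0000); lever o_n−o_2 = (0.1340,2.2321,3.7321)
cross product → J_v[:, 2] = (3.2321,-1.8660,1.0000)
J_ω[:, 2] = z_2
entry J[2][2] = 1.0000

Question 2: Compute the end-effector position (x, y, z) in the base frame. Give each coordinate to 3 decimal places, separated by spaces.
1.000 -1.268 5.732

after link 1: o_1 = (-2.5981, -1.5000, 2.0000)
after link 2: o_2 = (0.8660, -3.5000, 2.0000)
after link 3: o_3 = (1.3660, -2.6340, 4.0000)
after link 4: o_4 = (1.0000, -1.2679, 5.7321)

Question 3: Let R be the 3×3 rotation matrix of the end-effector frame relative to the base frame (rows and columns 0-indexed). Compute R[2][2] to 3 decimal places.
End-effector z-axis (col 2 of R) = (0.4330,0.7500,-0.5000)
R[2][2] = -0.5000

-0.500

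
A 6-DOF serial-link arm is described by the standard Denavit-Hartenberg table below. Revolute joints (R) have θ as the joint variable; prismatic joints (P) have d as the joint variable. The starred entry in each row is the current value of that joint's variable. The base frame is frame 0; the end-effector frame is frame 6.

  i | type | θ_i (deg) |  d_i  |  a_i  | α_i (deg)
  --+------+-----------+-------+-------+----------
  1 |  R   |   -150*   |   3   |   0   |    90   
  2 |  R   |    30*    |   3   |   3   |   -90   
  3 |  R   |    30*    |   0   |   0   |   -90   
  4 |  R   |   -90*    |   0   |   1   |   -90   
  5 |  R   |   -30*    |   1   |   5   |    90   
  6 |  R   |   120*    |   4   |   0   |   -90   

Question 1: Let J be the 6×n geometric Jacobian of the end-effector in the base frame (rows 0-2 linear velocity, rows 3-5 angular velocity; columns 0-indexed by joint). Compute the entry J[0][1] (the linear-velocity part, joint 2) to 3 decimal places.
2.880

axis z_1 = (-0.5000,0.8660,0.0000); lever o_n−o_1 = (2.1115,-1.8583,3.3260)
cross product → J_v[:, 1] = (2.8804,1.6630,-0.8995)
J_ω[:, 1] = z_1
entry J[0][1] = 2.8804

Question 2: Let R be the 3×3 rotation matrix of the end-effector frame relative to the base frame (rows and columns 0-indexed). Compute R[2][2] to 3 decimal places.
End-effector z-axis (col 2 of R) = (-0.4749,0.4475,-0.7578)
R[2][2] = -0.7578

-0.758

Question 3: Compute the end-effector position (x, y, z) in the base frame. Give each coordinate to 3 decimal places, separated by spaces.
after link 1: o_1 = (0.0000, 0.0000, 3.0000)
after link 2: o_2 = (-3.7500, 1.2990, 4.5000)
after link 3: o_3 = (-3.7500, 1.2990, 4.5000)
after link 4: o_4 = (-3.3170, 1.5490, 5.3660)
after link 5: o_5 = (0.1785, 0.4898, 8.9240)
after link 6: o_6 = (2.1115, -1.8583, 6.3260)

2.112 -1.858 6.326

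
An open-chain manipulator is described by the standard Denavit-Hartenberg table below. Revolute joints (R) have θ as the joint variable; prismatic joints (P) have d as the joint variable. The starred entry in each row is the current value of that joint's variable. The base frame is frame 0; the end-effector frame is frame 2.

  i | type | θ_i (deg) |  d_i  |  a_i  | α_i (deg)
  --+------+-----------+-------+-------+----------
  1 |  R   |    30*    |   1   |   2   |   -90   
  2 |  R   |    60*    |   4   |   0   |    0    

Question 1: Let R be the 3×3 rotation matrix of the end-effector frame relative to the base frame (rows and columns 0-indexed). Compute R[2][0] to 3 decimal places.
-0.866

End-effector x-axis (col 0 of R) = (0.4330,0.2500,-0.8660)
R[2][0] = -0.8660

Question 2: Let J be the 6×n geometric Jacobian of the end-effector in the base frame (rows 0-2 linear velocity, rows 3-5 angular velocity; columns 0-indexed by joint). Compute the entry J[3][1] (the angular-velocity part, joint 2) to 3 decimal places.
-0.500

axis z_1 = (-0.5000,0.8660,0.0000); lever o_n−o_1 = (-2.0000,3.4641,0.0000)
cross product → J_v[:, 1] = (-0.0000,-0.0000,0.0000)
J_ω[:, 1] = z_1
entry J[3][1] = -0.5000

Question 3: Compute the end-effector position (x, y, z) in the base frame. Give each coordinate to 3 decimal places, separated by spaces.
after link 1: o_1 = (1.7321, 1.0000, 1.0000)
after link 2: o_2 = (-0.2679, 4.4641, 1.0000)

-0.268 4.464 1.000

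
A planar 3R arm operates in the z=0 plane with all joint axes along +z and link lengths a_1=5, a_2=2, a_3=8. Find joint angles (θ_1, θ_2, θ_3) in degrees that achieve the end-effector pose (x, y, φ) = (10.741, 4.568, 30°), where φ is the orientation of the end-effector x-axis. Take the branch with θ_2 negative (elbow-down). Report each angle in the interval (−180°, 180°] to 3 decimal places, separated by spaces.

29.999 -134.991 134.992

wrist centre = target − a_3·(cos φ, sin φ) = (3.8128, 0.5680)
cos θ_2 = (14.8600−5²−2²)/(2·5·2) = -0.7070; θ_2 = -134.9912° (elbow-down)
β = atan2(0.5680,3.8128) = 8.4732°; ψ = atan2(-1.4144,3.5860) = -21.5258°
θ_1 = β − ψ = 29.9990°
θ_3 = φ − θ_1 − θ_2 = 134.9922° (wrapped to (-180°,180°])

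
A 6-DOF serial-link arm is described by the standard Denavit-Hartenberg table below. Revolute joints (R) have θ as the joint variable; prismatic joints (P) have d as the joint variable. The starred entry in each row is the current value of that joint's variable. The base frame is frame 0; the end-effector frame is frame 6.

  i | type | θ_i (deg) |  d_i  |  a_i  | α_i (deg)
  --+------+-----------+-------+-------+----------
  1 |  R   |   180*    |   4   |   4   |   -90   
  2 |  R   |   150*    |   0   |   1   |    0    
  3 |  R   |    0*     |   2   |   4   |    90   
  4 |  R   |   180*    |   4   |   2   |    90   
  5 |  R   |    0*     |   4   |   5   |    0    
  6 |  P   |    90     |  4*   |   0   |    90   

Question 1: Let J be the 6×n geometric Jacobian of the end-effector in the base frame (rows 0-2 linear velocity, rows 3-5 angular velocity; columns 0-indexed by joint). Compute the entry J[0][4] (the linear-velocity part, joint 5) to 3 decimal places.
axis z_4 = (-0.0000,-1.0000,0.0000); lever o_n−o_4 = (-4.3301,-8.0000,2.5000)
cross product → J_v[:, 4] = (-2.5000,0.0000,-4.3301)
J_ω[:, 4] = z_4
entry J[0][4] = -2.5000

-2.500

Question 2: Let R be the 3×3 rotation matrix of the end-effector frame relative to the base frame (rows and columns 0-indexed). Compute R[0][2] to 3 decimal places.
-0.866

End-effector z-axis (col 2 of R) = (-0.8660,-0.0000,0.5000)
R[0][2] = -0.8660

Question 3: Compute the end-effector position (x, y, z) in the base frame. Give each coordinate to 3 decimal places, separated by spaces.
-7.732 -10.000 1.536

after link 1: o_1 = (-4.0000, 0.0000, 4.0000)
after link 2: o_2 = (-3.1340, 0.0000, 3.5000)
after link 3: o_3 = (0.3301, -2.0000, 1.5000)
after link 4: o_4 = (-3.4019, -2.0000, -0.9641)
after link 5: o_5 = (-7.7321, -6.0000, 1.5359)
after link 6: o_6 = (-7.7321, -10.0000, 1.5359)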